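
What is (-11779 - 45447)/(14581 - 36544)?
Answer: 57226/21963 ≈ 2.6056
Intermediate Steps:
(-11779 - 45447)/(14581 - 36544) = -57226/(-21963) = -57226*(-1/21963) = 57226/21963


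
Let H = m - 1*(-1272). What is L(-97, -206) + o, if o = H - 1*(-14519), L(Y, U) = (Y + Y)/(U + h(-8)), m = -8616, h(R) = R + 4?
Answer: 753472/105 ≈ 7175.9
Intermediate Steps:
h(R) = 4 + R
H = -7344 (H = -8616 - 1*(-1272) = -8616 + 1272 = -7344)
L(Y, U) = 2*Y/(-4 + U) (L(Y, U) = (Y + Y)/(U + (4 - 8)) = (2*Y)/(U - 4) = (2*Y)/(-4 + U) = 2*Y/(-4 + U))
o = 7175 (o = -7344 - 1*(-14519) = -7344 + 14519 = 7175)
L(-97, -206) + o = 2*(-97)/(-4 - 206) + 7175 = 2*(-97)/(-210) + 7175 = 2*(-97)*(-1/210) + 7175 = 97/105 + 7175 = 753472/105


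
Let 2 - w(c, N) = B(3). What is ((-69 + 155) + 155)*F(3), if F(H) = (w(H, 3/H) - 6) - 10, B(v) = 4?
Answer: -4338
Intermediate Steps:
w(c, N) = -2 (w(c, N) = 2 - 1*4 = 2 - 4 = -2)
F(H) = -18 (F(H) = (-2 - 6) - 10 = -8 - 10 = -18)
((-69 + 155) + 155)*F(3) = ((-69 + 155) + 155)*(-18) = (86 + 155)*(-18) = 241*(-18) = -4338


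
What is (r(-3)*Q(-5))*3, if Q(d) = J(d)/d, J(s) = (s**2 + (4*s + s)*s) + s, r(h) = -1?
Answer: 87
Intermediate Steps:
J(s) = s + 6*s**2 (J(s) = (s**2 + (5*s)*s) + s = (s**2 + 5*s**2) + s = 6*s**2 + s = s + 6*s**2)
Q(d) = 1 + 6*d (Q(d) = (d*(1 + 6*d))/d = 1 + 6*d)
(r(-3)*Q(-5))*3 = -(1 + 6*(-5))*3 = -(1 - 30)*3 = -1*(-29)*3 = 29*3 = 87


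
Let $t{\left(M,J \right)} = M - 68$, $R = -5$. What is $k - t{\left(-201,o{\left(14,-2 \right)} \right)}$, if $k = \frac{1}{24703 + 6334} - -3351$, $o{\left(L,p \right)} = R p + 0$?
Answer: $\frac{112353941}{31037} \approx 3620.0$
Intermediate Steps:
$o{\left(L,p \right)} = - 5 p$ ($o{\left(L,p \right)} = - 5 p + 0 = - 5 p$)
$k = \frac{104004988}{31037}$ ($k = \frac{1}{31037} + 3351 = \frac{104004988}{31037} \approx 3351.0$)
$t{\left(M,J \right)} = -68 + M$ ($t{\left(M,J \right)} = M - 68 = -68 + M$)
$k - t{\left(-201,o{\left(14,-2 \right)} \right)} = \frac{104004988}{31037} - \left(-68 - 201\right) = \frac{104004988}{31037} - -269 = \frac{104004988}{31037} + 269 = \frac{112353941}{31037}$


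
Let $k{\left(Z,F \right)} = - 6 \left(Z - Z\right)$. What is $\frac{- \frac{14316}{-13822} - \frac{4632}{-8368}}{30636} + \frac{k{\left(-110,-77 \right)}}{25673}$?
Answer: $\frac{3829579}{73821588072} \approx 5.1876 \cdot 10^{-5}$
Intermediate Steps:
$k{\left(Z,F \right)} = 0$ ($k{\left(Z,F \right)} = \left(-6\right) 0 = 0$)
$\frac{- \frac{14316}{-13822} - \frac{4632}{-8368}}{30636} + \frac{k{\left(-110,-77 \right)}}{25673} = \frac{- \frac{14316}{-13822} - \frac{4632}{-8368}}{30636} + \frac{0}{25673} = \left(\left(-14316\right) \left(- \frac{1}{13822}\right) - - \frac{579}{1046}\right) \frac{1}{30636} + 0 \cdot \frac{1}{25673} = \left(\frac{7158}{6911} + \frac{579}{1046}\right) \frac{1}{30636} + 0 = \frac{11488737}{7228906} \cdot \frac{1}{30636} + 0 = \frac{3829579}{73821588072} + 0 = \frac{3829579}{73821588072}$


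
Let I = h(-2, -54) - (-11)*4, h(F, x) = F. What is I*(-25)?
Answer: -1050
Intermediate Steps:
I = 42 (I = -2 - (-11)*4 = -2 - 1*(-44) = -2 + 44 = 42)
I*(-25) = 42*(-25) = -1050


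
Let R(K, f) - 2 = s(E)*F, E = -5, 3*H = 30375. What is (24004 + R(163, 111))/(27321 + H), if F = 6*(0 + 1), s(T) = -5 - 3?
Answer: 3993/6241 ≈ 0.63980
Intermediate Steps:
H = 10125 (H = (⅓)*30375 = 10125)
s(T) = -8
F = 6 (F = 6*1 = 6)
R(K, f) = -46 (R(K, f) = 2 - 8*6 = 2 - 48 = -46)
(24004 + R(163, 111))/(27321 + H) = (24004 - 46)/(27321 + 10125) = 23958/37446 = 23958*(1/37446) = 3993/6241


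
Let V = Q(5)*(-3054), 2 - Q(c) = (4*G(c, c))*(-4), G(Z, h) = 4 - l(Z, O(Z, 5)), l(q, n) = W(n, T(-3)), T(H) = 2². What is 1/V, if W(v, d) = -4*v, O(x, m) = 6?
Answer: -1/1374300 ≈ -7.2764e-7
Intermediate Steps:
T(H) = 4
l(q, n) = -4*n
G(Z, h) = 28 (G(Z, h) = 4 - (-4)*6 = 4 - 1*(-24) = 4 + 24 = 28)
Q(c) = 450 (Q(c) = 2 - 4*28*(-4) = 2 - 112*(-4) = 2 - 1*(-448) = 2 + 448 = 450)
V = -1374300 (V = 450*(-3054) = -1374300)
1/V = 1/(-1374300) = -1/1374300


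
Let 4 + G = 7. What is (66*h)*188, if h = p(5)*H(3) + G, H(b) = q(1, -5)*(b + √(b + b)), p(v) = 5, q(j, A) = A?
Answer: -893376 - 310200*√6 ≈ -1.6532e+6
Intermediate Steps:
G = 3 (G = -4 + 7 = 3)
H(b) = -5*b - 5*√2*√b (H(b) = -5*(b + √(b + b)) = -5*(b + √(2*b)) = -5*(b + √2*√b) = -5*b - 5*√2*√b)
h = -72 - 25*√6 (h = 5*(-5*3 - 5*√2*√3) + 3 = 5*(-15 - 5*√6) + 3 = (-75 - 25*√6) + 3 = -72 - 25*√6 ≈ -133.24)
(66*h)*188 = (66*(-72 - 25*√6))*188 = (-4752 - 1650*√6)*188 = -893376 - 310200*√6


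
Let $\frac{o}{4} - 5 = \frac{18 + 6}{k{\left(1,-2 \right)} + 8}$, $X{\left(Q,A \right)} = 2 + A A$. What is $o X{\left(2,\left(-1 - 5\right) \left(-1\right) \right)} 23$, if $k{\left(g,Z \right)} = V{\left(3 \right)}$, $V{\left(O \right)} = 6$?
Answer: $\frac{164312}{7} \approx 23473.0$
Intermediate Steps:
$k{\left(g,Z \right)} = 6$
$X{\left(Q,A \right)} = 2 + A^{2}$
$o = \frac{188}{7}$ ($o = 20 + 4 \frac{18 + 6}{6 + 8} = 20 + 4 \cdot \frac{24}{14} = 20 + 4 \cdot 24 \cdot \frac{1}{14} = 20 + 4 \cdot \frac{12}{7} = 20 + \frac{48}{7} = \frac{188}{7} \approx 26.857$)
$o X{\left(2,\left(-1 - 5\right) \left(-1\right) \right)} 23 = \frac{188 \left(2 + \left(\left(-1 - 5\right) \left(-1\right)\right)^{2}\right)}{7} \cdot 23 = \frac{188 \left(2 + \left(\left(-6\right) \left(-1\right)\right)^{2}\right)}{7} \cdot 23 = \frac{188 \left(2 + 6^{2}\right)}{7} \cdot 23 = \frac{188 \left(2 + 36\right)}{7} \cdot 23 = \frac{188}{7} \cdot 38 \cdot 23 = \frac{7144}{7} \cdot 23 = \frac{164312}{7}$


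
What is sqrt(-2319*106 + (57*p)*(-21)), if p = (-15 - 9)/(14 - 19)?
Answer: I*sqrt(6288990)/5 ≈ 501.56*I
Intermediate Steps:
p = 24/5 (p = -24/(-5) = -24*(-1/5) = 24/5 ≈ 4.8000)
sqrt(-2319*106 + (57*p)*(-21)) = sqrt(-2319*106 + (57*(24/5))*(-21)) = sqrt(-245814 + (1368/5)*(-21)) = sqrt(-245814 - 28728/5) = sqrt(-1257798/5) = I*sqrt(6288990)/5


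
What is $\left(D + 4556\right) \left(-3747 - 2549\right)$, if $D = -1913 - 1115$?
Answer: $-9620288$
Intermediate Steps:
$D = -3028$ ($D = -1913 - 1115 = -3028$)
$\left(D + 4556\right) \left(-3747 - 2549\right) = \left(-3028 + 4556\right) \left(-3747 - 2549\right) = 1528 \left(-6296\right) = -9620288$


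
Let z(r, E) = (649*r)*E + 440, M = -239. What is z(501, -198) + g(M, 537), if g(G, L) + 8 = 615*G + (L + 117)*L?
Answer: -64174857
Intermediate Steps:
z(r, E) = 440 + 649*E*r (z(r, E) = 649*E*r + 440 = 440 + 649*E*r)
g(G, L) = -8 + 615*G + L*(117 + L) (g(G, L) = -8 + (615*G + (L + 117)*L) = -8 + (615*G + (117 + L)*L) = -8 + (615*G + L*(117 + L)) = -8 + 615*G + L*(117 + L))
z(501, -198) + g(M, 537) = (440 + 649*(-198)*501) + (-8 + 537² + 117*537 + 615*(-239)) = (440 - 64379502) + (-8 + 288369 + 62829 - 146985) = -64379062 + 204205 = -64174857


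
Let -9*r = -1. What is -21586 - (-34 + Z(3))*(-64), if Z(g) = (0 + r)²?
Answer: -1924658/81 ≈ -23761.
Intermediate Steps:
r = ⅑ (r = -⅑*(-1) = ⅑ ≈ 0.11111)
Z(g) = 1/81 (Z(g) = (0 + ⅑)² = (⅑)² = 1/81)
-21586 - (-34 + Z(3))*(-64) = -21586 - (-34 + 1/81)*(-64) = -21586 - (-2753)*(-64)/81 = -21586 - 1*176192/81 = -21586 - 176192/81 = -1924658/81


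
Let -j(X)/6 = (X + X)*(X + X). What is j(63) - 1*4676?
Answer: -99932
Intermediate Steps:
j(X) = -24*X² (j(X) = -6*(X + X)*(X + X) = -6*2*X*2*X = -24*X²)
j(63) - 1*4676 = -24*63² - 1*4676 = -24*3969 - 4676 = -95256 - 4676 = -99932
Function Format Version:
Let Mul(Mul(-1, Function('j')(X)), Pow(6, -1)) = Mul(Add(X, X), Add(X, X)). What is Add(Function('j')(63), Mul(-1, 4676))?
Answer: -99932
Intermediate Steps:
Function('j')(X) = Mul(-24, Pow(X, 2)) (Function('j')(X) = Mul(-6, Mul(Add(X, X), Add(X, X))) = Mul(-6, Mul(Mul(2, X), Mul(2, X))) = Mul(-6, Mul(4, Pow(X, 2))) = Mul(-24, Pow(X, 2)))
Add(Function('j')(63), Mul(-1, 4676)) = Add(Mul(-24, Pow(63, 2)), Mul(-1, 4676)) = Add(Mul(-24, 3969), -4676) = Add(-95256, -4676) = -99932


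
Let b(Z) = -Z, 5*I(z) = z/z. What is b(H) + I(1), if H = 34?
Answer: -169/5 ≈ -33.800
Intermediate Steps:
I(z) = ⅕ (I(z) = (z/z)/5 = (⅕)*1 = ⅕)
b(H) + I(1) = -1*34 + ⅕ = -34 + ⅕ = -169/5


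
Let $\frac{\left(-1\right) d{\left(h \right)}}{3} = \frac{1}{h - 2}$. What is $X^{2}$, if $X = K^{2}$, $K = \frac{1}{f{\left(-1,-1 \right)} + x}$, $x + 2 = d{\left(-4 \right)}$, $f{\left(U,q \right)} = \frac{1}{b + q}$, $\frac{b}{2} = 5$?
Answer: $\frac{104976}{390625} \approx 0.26874$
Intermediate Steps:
$b = 10$ ($b = 2 \cdot 5 = 10$)
$d{\left(h \right)} = - \frac{3}{-2 + h}$ ($d{\left(h \right)} = - \frac{3}{h - 2} = - \frac{3}{-2 + h}$)
$f{\left(U,q \right)} = \frac{1}{10 + q}$
$x = - \frac{3}{2}$ ($x = -2 - \frac{3}{-2 - 4} = -2 - \frac{3}{-6} = -2 - - \frac{1}{2} = -2 + \frac{1}{2} = - \frac{3}{2} \approx -1.5$)
$K = - \frac{18}{25}$ ($K = \frac{1}{\frac{1}{10 - 1} - \frac{3}{2}} = \frac{1}{\frac{1}{9} - \frac{3}{2}} = \frac{1}{- \frac{25}{18}} = - \frac{18}{25} \approx -0.72$)
$X = \frac{324}{625}$ ($X = \left(- \frac{18}{25}\right)^{2} = \frac{324}{625} \approx 0.5184$)
$X^{2} = \left(\frac{324}{625}\right)^{2} = \frac{104976}{390625}$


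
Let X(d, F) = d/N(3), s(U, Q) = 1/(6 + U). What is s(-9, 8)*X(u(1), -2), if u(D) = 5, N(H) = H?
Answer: -5/9 ≈ -0.55556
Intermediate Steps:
X(d, F) = d/3
s(-9, 8)*X(u(1), -2) = ((⅓)*5)/(6 - 9) = (5/3)/(-3) = -⅓*5/3 = -5/9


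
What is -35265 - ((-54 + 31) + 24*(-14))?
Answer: -34906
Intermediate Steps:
-35265 - ((-54 + 31) + 24*(-14)) = -35265 - (-23 - 336) = -35265 - 1*(-359) = -35265 + 359 = -34906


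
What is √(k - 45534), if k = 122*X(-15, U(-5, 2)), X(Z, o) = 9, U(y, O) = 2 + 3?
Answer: 46*I*√21 ≈ 210.8*I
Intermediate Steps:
U(y, O) = 5
k = 1098 (k = 122*9 = 1098)
√(k - 45534) = √(1098 - 45534) = √(-44436) = 46*I*√21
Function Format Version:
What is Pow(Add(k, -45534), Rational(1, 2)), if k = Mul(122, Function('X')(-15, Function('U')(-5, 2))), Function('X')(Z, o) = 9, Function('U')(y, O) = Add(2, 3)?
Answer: Mul(46, I, Pow(21, Rational(1, 2))) ≈ Mul(210.80, I)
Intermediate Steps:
Function('U')(y, O) = 5
k = 1098 (k = Mul(122, 9) = 1098)
Pow(Add(k, -45534), Rational(1, 2)) = Pow(Add(1098, -45534), Rational(1, 2)) = Pow(-44436, Rational(1, 2)) = Mul(46, I, Pow(21, Rational(1, 2)))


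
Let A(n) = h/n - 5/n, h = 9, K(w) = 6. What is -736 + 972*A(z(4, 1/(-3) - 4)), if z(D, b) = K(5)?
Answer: -88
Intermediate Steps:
z(D, b) = 6
A(n) = 4/n (A(n) = 9/n - 5/n = 4/n)
-736 + 972*A(z(4, 1/(-3) - 4)) = -736 + 972*(4/6) = -736 + 972*(4*(⅙)) = -736 + 972*(⅔) = -736 + 648 = -88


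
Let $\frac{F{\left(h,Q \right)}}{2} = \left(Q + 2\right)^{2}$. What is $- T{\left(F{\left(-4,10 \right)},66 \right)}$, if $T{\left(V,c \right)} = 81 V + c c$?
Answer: $-27684$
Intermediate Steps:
$F{\left(h,Q \right)} = 2 \left(2 + Q\right)^{2}$ ($F{\left(h,Q \right)} = 2 \left(Q + 2\right)^{2} = 2 \left(2 + Q\right)^{2}$)
$T{\left(V,c \right)} = c^{2} + 81 V$ ($T{\left(V,c \right)} = 81 V + c^{2} = c^{2} + 81 V$)
$- T{\left(F{\left(-4,10 \right)},66 \right)} = - (66^{2} + 81 \cdot 2 \left(2 + 10\right)^{2}) = - (4356 + 81 \cdot 2 \cdot 12^{2}) = - (4356 + 81 \cdot 2 \cdot 144) = - (4356 + 81 \cdot 288) = - (4356 + 23328) = \left(-1\right) 27684 = -27684$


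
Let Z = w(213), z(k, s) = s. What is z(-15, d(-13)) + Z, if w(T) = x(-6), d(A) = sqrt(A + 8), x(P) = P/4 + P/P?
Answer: -1/2 + I*sqrt(5) ≈ -0.5 + 2.2361*I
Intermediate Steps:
x(P) = 1 + P/4 (x(P) = P*(1/4) + 1 = P/4 + 1 = 1 + P/4)
d(A) = sqrt(8 + A)
w(T) = -1/2 (w(T) = 1 + (1/4)*(-6) = 1 - 3/2 = -1/2)
Z = -1/2 ≈ -0.50000
z(-15, d(-13)) + Z = sqrt(8 - 13) - 1/2 = sqrt(-5) - 1/2 = I*sqrt(5) - 1/2 = -1/2 + I*sqrt(5)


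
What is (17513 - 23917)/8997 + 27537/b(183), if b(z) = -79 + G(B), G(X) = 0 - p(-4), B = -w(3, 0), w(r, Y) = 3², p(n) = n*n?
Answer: -248358769/854715 ≈ -290.57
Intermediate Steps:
p(n) = n²
w(r, Y) = 9
B = -9 (B = -1*9 = -9)
G(X) = -16 (G(X) = 0 - 1*(-4)² = 0 - 1*16 = 0 - 16 = -16)
b(z) = -95 (b(z) = -79 - 16 = -95)
(17513 - 23917)/8997 + 27537/b(183) = (17513 - 23917)/8997 + 27537/(-95) = -6404*1/8997 + 27537*(-1/95) = -6404/8997 - 27537/95 = -248358769/854715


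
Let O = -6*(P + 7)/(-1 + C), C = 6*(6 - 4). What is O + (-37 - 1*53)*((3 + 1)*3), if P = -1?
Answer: -11916/11 ≈ -1083.3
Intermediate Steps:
C = 12 (C = 6*2 = 12)
O = -36/11 (O = -6*(-1 + 7)/(-1 + 12) = -36/11 ≈ -3.2727)
O + (-37 - 1*53)*((3 + 1)*3) = -36/11 + (-37 - 1*53)*((3 + 1)*3) = -36/11 + (-37 - 53)*(4*3) = -36/11 - 90*12 = -36/11 - 1080 = -11916/11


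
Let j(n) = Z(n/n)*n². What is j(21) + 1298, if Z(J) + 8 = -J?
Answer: -2671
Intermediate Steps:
Z(J) = -8 - J
j(n) = -9*n² (j(n) = (-8 - n/n)*n² = (-8 - 1*1)*n² = (-8 - 1)*n² = -9*n²)
j(21) + 1298 = -9*21² + 1298 = -9*441 + 1298 = -3969 + 1298 = -2671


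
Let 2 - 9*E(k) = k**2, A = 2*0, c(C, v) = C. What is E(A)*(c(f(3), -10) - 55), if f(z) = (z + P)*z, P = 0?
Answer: -92/9 ≈ -10.222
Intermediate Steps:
f(z) = z**2 (f(z) = (z + 0)*z = z*z = z**2)
A = 0
E(k) = 2/9 - k**2/9
E(A)*(c(f(3), -10) - 55) = (2/9 - 1/9*0**2)*(3**2 - 55) = (2/9 - 1/9*0)*(9 - 55) = (2/9 + 0)*(-46) = (2/9)*(-46) = -92/9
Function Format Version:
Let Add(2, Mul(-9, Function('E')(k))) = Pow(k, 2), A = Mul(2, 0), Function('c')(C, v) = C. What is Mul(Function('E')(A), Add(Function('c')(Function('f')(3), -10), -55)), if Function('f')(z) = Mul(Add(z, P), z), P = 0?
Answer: Rational(-92, 9) ≈ -10.222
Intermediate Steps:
Function('f')(z) = Pow(z, 2) (Function('f')(z) = Mul(Add(z, 0), z) = Mul(z, z) = Pow(z, 2))
A = 0
Function('E')(k) = Add(Rational(2, 9), Mul(Rational(-1, 9), Pow(k, 2)))
Mul(Function('E')(A), Add(Function('c')(Function('f')(3), -10), -55)) = Mul(Add(Rational(2, 9), Mul(Rational(-1, 9), Pow(0, 2))), Add(Pow(3, 2), -55)) = Mul(Add(Rational(2, 9), Mul(Rational(-1, 9), 0)), Add(9, -55)) = Mul(Add(Rational(2, 9), 0), -46) = Mul(Rational(2, 9), -46) = Rational(-92, 9)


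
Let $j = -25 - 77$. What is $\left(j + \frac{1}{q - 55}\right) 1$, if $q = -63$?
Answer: $- \frac{12037}{118} \approx -102.01$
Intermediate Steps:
$j = -102$ ($j = -25 - 77 = -102$)
$\left(j + \frac{1}{q - 55}\right) 1 = \left(-102 + \frac{1}{-63 - 55}\right) 1 = \left(-102 + \frac{1}{-118}\right) 1 = \left(-102 - \frac{1}{118}\right) 1 = \left(- \frac{12037}{118}\right) 1 = - \frac{12037}{118}$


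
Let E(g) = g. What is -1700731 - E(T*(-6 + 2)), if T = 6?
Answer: -1700707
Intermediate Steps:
-1700731 - E(T*(-6 + 2)) = -1700731 - 6*(-6 + 2) = -1700731 - 6*(-4) = -1700731 - 1*(-24) = -1700731 + 24 = -1700707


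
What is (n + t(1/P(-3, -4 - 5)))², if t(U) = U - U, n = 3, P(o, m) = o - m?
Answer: 9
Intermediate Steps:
t(U) = 0
(n + t(1/P(-3, -4 - 5)))² = (3 + 0)² = 3² = 9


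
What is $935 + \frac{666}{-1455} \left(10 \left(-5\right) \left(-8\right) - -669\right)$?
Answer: $\frac{216157}{485} \approx 445.68$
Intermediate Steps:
$935 + \frac{666}{-1455} \left(10 \left(-5\right) \left(-8\right) - -669\right) = 935 + 666 \left(- \frac{1}{1455}\right) \left(\left(-50\right) \left(-8\right) + 669\right) = 935 - \frac{222 \left(400 + 669\right)}{485} = 935 - \frac{237318}{485} = \frac{216157}{485}$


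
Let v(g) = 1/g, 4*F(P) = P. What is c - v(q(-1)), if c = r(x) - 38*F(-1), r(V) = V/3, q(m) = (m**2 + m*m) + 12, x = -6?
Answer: 52/7 ≈ 7.4286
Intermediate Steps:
F(P) = P/4
q(m) = 12 + 2*m**2 (q(m) = (m**2 + m**2) + 12 = 2*m**2 + 12 = 12 + 2*m**2)
r(V) = V/3 (r(V) = V*(1/3) = V/3)
c = 15/2 (c = (1/3)*(-6) - 19*(-1)/2 = -2 - 38*(-1/4) = -2 + 19/2 = 15/2 ≈ 7.5000)
c - v(q(-1)) = 15/2 - 1/(12 + 2*(-1)**2) = 15/2 - 1/(12 + 2*1) = 15/2 - 1/(12 + 2) = 15/2 - 1/14 = 52/7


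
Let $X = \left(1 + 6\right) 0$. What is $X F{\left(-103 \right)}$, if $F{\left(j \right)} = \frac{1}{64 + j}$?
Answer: $0$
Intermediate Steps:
$X = 0$ ($X = 7 \cdot 0 = 0$)
$X F{\left(-103 \right)} = \frac{0}{64 - 103} = \frac{0}{-39} = 0 \left(- \frac{1}{39}\right) = 0$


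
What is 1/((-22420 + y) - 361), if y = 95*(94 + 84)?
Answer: -1/5871 ≈ -0.00017033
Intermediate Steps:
y = 16910 (y = 95*178 = 16910)
1/((-22420 + y) - 361) = 1/((-22420 + 16910) - 361) = 1/(-5510 - 361) = 1/(-5871) = -1/5871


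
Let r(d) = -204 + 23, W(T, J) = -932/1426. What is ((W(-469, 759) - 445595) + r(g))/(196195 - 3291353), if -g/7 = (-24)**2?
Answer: 158919377/1103423827 ≈ 0.14402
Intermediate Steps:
W(T, J) = -466/713 (W(T, J) = -932*1/1426 = -466/713)
g = -4032 (g = -7*(-24)**2 = -7*576 = -4032)
r(d) = -181
((W(-469, 759) - 445595) + r(g))/(196195 - 3291353) = ((-466/713 - 445595) - 181)/(196195 - 3291353) = (-317709701/713 - 181)/(-3095158) = -317838754/713*(-1/3095158) = 158919377/1103423827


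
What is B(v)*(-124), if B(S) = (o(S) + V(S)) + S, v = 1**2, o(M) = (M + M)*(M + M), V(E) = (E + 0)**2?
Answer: -744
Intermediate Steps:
V(E) = E**2
o(M) = 4*M**2 (o(M) = (2*M)*(2*M) = 4*M**2)
v = 1
B(S) = S + 5*S**2 (B(S) = (4*S**2 + S**2) + S = 5*S**2 + S = S + 5*S**2)
B(v)*(-124) = (1*(1 + 5*1))*(-124) = (1*(1 + 5))*(-124) = (1*6)*(-124) = 6*(-124) = -744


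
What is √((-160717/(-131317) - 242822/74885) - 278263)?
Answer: 2*I*√6727135812189673654722595/9833673545 ≈ 527.51*I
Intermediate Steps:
√((-160717/(-131317) - 242822/74885) - 278263) = √((-160717*(-1/131317) - 242822*1/74885) - 278263) = √((160717/131317 - 242822/74885) - 278263) = √(-19851364029/9833673545 - 278263) = √(-2736367353016364/9833673545) = 2*I*√6727135812189673654722595/9833673545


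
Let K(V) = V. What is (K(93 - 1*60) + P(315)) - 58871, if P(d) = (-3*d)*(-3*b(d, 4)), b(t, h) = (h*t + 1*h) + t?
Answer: 4417627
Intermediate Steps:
b(t, h) = h + t + h*t (b(t, h) = (h*t + h) + t = (h + h*t) + t = h + t + h*t)
P(d) = -3*d*(-12 - 15*d) (P(d) = (-3*d)*(-3*(4 + d + 4*d)) = (-3*d)*(-3*(4 + 5*d)) = (-3*d)*(-12 - 15*d) = -3*d*(-12 - 15*d))
(K(93 - 1*60) + P(315)) - 58871 = ((93 - 1*60) + 9*315*(4 + 5*315)) - 58871 = ((93 - 60) + 9*315*(4 + 1575)) - 58871 = (33 + 9*315*1579) - 58871 = (33 + 4476465) - 58871 = 4476498 - 58871 = 4417627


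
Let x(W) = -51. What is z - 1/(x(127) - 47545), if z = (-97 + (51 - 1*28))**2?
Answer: 260635697/47596 ≈ 5476.0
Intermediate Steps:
z = 5476 (z = (-97 + (51 - 28))**2 = (-97 + 23)**2 = (-74)**2 = 5476)
z - 1/(x(127) - 47545) = 5476 - 1/(-51 - 47545) = 5476 - 1/(-47596) = 5476 - 1*(-1/47596) = 5476 + 1/47596 = 260635697/47596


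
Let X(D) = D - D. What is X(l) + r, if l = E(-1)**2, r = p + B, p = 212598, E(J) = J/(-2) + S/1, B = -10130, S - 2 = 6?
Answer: 202468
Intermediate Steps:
S = 8 (S = 2 + 6 = 8)
E(J) = 8 - J/2 (E(J) = J/(-2) + 8/1 = J*(-1/2) + 8*1 = -J/2 + 8 = 8 - J/2)
r = 202468 (r = 212598 - 10130 = 202468)
l = 289/4 (l = (8 - 1/2*(-1))**2 = (8 + 1/2)**2 = (17/2)**2 = 289/4 ≈ 72.250)
X(D) = 0
X(l) + r = 0 + 202468 = 202468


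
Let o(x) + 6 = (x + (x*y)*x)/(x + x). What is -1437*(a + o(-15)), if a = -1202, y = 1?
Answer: 1745955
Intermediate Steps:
o(x) = -6 + (x + x²)/(2*x) (o(x) = -6 + (x + (x*1)*x)/(x + x) = -6 + (x + x*x)/((2*x)) = -6 + (x + x²)*(1/(2*x)) = -6 + (x + x²)/(2*x))
-1437*(a + o(-15)) = -1437*(-1202 + (-11/2 + (½)*(-15))) = -1437*(-1202 + (-11/2 - 15/2)) = -1437*(-1202 - 13) = -1437*(-1215) = 1745955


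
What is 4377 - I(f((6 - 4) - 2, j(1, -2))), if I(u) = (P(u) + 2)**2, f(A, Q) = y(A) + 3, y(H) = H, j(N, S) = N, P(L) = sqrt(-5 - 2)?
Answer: 4380 - 4*I*sqrt(7) ≈ 4380.0 - 10.583*I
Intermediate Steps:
P(L) = I*sqrt(7) (P(L) = sqrt(-7) = I*sqrt(7))
f(A, Q) = 3 + A (f(A, Q) = A + 3 = 3 + A)
I(u) = (2 + I*sqrt(7))**2 (I(u) = (I*sqrt(7) + 2)**2 = (2 + I*sqrt(7))**2)
4377 - I(f((6 - 4) - 2, j(1, -2))) = 4377 - (2 + I*sqrt(7))**2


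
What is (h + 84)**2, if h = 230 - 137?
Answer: 31329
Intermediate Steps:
h = 93
(h + 84)**2 = (93 + 84)**2 = 177**2 = 31329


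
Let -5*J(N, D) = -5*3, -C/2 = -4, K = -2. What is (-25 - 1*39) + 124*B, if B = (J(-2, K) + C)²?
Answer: 14940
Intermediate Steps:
C = 8 (C = -2*(-4) = 8)
J(N, D) = 3 (J(N, D) = -(-1)*3 = -⅕*(-15) = 3)
B = 121 (B = (3 + 8)² = 11² = 121)
(-25 - 1*39) + 124*B = (-25 - 1*39) + 124*121 = (-25 - 39) + 15004 = -64 + 15004 = 14940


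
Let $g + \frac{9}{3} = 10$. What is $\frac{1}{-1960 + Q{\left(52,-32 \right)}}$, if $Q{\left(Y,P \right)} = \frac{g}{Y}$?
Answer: $- \frac{52}{101913} \approx -0.00051024$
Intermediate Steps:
$g = 7$ ($g = -3 + 10 = 7$)
$Q{\left(Y,P \right)} = \frac{7}{Y}$
$\frac{1}{-1960 + Q{\left(52,-32 \right)}} = \frac{1}{-1960 + \frac{7}{52}} = \frac{1}{- \frac{101913}{52}} = - \frac{52}{101913}$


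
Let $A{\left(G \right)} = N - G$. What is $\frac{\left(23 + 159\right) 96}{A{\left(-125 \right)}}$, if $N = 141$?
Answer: $\frac{1248}{19} \approx 65.684$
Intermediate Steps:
$A{\left(G \right)} = 141 - G$
$\frac{\left(23 + 159\right) 96}{A{\left(-125 \right)}} = \frac{\left(23 + 159\right) 96}{141 - -125} = \frac{182 \cdot 96}{141 + 125} = \frac{17472}{266} = 17472 \cdot \frac{1}{266} = \frac{1248}{19}$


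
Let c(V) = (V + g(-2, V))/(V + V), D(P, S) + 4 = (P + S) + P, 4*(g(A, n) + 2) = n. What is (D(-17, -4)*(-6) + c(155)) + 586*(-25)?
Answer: -17852753/1240 ≈ -14397.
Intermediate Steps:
g(A, n) = -2 + n/4
D(P, S) = -4 + S + 2*P (D(P, S) = -4 + ((P + S) + P) = -4 + (S + 2*P) = -4 + S + 2*P)
c(V) = (-2 + 5*V/4)/(2*V) (c(V) = (V + (-2 + V/4))/(V + V) = (-2 + 5*V/4)/((2*V)) = (-2 + 5*V/4)*(1/(2*V)) = (-2 + 5*V/4)/(2*V))
(D(-17, -4)*(-6) + c(155)) + 586*(-25) = ((-4 - 4 + 2*(-17))*(-6) + (5/8 - 1/155)) + 586*(-25) = ((-4 - 4 - 34)*(-6) + (5/8 - 1*1/155)) - 14650 = (-42*(-6) + (5/8 - 1/155)) - 14650 = (252 + 767/1240) - 14650 = 313247/1240 - 14650 = -17852753/1240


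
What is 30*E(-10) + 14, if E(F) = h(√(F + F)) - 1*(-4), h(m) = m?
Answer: 134 + 60*I*√5 ≈ 134.0 + 134.16*I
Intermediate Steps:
E(F) = 4 + √2*√F (E(F) = √(F + F) - 1*(-4) = √(2*F) + 4 = √2*√F + 4 = 4 + √2*√F)
30*E(-10) + 14 = 30*(4 + √2*√(-10)) + 14 = 30*(4 + √2*(I*√10)) + 14 = 30*(4 + 2*I*√5) + 14 = (120 + 60*I*√5) + 14 = 134 + 60*I*√5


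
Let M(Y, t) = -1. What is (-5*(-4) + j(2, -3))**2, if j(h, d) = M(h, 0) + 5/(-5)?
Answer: 324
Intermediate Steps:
j(h, d) = -2 (j(h, d) = -1 + 5/(-5) = -1 + 5*(-1/5) = -1 - 1 = -2)
(-5*(-4) + j(2, -3))**2 = (-5*(-4) - 2)**2 = (20 - 2)**2 = 18**2 = 324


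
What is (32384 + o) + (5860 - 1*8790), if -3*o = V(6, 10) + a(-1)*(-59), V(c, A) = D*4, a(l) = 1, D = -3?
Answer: 88433/3 ≈ 29478.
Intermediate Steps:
V(c, A) = -12 (V(c, A) = -3*4 = -12)
o = 71/3 (o = -(-12 + 1*(-59))/3 = -(-12 - 59)/3 = -⅓*(-71) = 71/3 ≈ 23.667)
(32384 + o) + (5860 - 1*8790) = (32384 + 71/3) + (5860 - 1*8790) = 97223/3 + (5860 - 8790) = 97223/3 - 2930 = 88433/3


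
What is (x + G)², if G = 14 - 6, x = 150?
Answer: 24964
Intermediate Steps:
G = 8
(x + G)² = (150 + 8)² = 158² = 24964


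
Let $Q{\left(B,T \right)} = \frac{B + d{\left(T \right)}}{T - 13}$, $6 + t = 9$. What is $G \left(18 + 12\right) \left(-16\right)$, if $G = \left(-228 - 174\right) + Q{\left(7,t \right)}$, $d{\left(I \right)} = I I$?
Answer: $193728$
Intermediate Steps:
$t = 3$ ($t = -6 + 9 = 3$)
$d{\left(I \right)} = I^{2}$
$Q{\left(B,T \right)} = \frac{B + T^{2}}{-13 + T}$ ($Q{\left(B,T \right)} = \frac{B + T^{2}}{T - 13} = \frac{B + T^{2}}{-13 + T}$)
$G = - \frac{2018}{5}$ ($G = \left(-228 - 174\right) + \frac{7 + 3^{2}}{-13 + 3} = -402 + \frac{7 + 9}{-10} = -402 - \frac{8}{5} = - \frac{2018}{5} \approx -403.6$)
$G \left(18 + 12\right) \left(-16\right) = - \frac{2018 \left(18 + 12\right) \left(-16\right)}{5} = - \frac{2018 \cdot 30 \left(-16\right)}{5} = \left(- \frac{2018}{5}\right) \left(-480\right) = 193728$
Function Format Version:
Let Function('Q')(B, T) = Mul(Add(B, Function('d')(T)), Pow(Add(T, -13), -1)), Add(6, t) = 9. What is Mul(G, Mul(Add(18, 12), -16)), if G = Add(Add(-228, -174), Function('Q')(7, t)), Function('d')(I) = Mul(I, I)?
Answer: 193728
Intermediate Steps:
t = 3 (t = Add(-6, 9) = 3)
Function('d')(I) = Pow(I, 2)
Function('Q')(B, T) = Mul(Pow(Add(-13, T), -1), Add(B, Pow(T, 2))) (Function('Q')(B, T) = Mul(Add(B, Pow(T, 2)), Pow(Add(T, -13), -1)) = Mul(Add(B, Pow(T, 2)), Pow(Add(-13, T), -1)) = Mul(Pow(Add(-13, T), -1), Add(B, Pow(T, 2))))
G = Rational(-2018, 5) (G = Add(Add(-228, -174), Mul(Pow(Add(-13, 3), -1), Add(7, Pow(3, 2)))) = Add(-402, Mul(Pow(-10, -1), Add(7, 9))) = Add(-402, Mul(Rational(-1, 10), 16)) = Add(-402, Rational(-8, 5)) = Rational(-2018, 5) ≈ -403.60)
Mul(G, Mul(Add(18, 12), -16)) = Mul(Rational(-2018, 5), Mul(Add(18, 12), -16)) = Mul(Rational(-2018, 5), Mul(30, -16)) = Mul(Rational(-2018, 5), -480) = 193728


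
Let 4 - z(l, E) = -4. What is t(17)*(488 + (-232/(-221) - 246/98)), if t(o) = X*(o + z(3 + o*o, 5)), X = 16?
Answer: 2107494800/10829 ≈ 1.9462e+5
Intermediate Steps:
z(l, E) = 8 (z(l, E) = 4 - 1*(-4) = 4 + 4 = 8)
t(o) = 128 + 16*o (t(o) = 16*(o + 8) = 16*(8 + o) = 128 + 16*o)
t(17)*(488 + (-232/(-221) - 246/98)) = (128 + 16*17)*(488 + (-232/(-221) - 246/98)) = (128 + 272)*(488 + (-232*(-1/221) - 246*1/98)) = 400*(488 + (232/221 - 123/49)) = 400*(488 - 15815/10829) = 400*(5268737/10829) = 2107494800/10829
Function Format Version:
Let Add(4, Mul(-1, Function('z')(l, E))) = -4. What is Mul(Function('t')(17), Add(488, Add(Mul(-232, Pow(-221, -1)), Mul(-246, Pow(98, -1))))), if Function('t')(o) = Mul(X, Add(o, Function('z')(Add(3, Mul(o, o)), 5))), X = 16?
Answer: Rational(2107494800, 10829) ≈ 1.9462e+5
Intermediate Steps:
Function('z')(l, E) = 8 (Function('z')(l, E) = Add(4, Mul(-1, -4)) = Add(4, 4) = 8)
Function('t')(o) = Add(128, Mul(16, o)) (Function('t')(o) = Mul(16, Add(o, 8)) = Mul(16, Add(8, o)) = Add(128, Mul(16, o)))
Mul(Function('t')(17), Add(488, Add(Mul(-232, Pow(-221, -1)), Mul(-246, Pow(98, -1))))) = Mul(Add(128, Mul(16, 17)), Add(488, Add(Mul(-232, Pow(-221, -1)), Mul(-246, Pow(98, -1))))) = Mul(Add(128, 272), Add(488, Add(Mul(-232, Rational(-1, 221)), Mul(-246, Rational(1, 98))))) = Mul(400, Add(488, Add(Rational(232, 221), Rational(-123, 49)))) = Mul(400, Add(488, Rational(-15815, 10829))) = Mul(400, Rational(5268737, 10829)) = Rational(2107494800, 10829)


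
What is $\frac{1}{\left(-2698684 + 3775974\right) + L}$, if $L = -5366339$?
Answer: $- \frac{1}{4289049} \approx -2.3315 \cdot 10^{-7}$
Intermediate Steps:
$\frac{1}{\left(-2698684 + 3775974\right) + L} = \frac{1}{\left(-2698684 + 3775974\right) - 5366339} = \frac{1}{1077290 - 5366339} = \frac{1}{-4289049} = - \frac{1}{4289049}$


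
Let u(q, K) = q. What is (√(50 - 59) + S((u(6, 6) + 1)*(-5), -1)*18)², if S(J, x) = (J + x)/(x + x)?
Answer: 104967 + 1944*I ≈ 1.0497e+5 + 1944.0*I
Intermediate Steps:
S(J, x) = (J + x)/(2*x) (S(J, x) = (J + x)/((2*x)) = (J + x)*(1/(2*x)) = (J + x)/(2*x))
(√(50 - 59) + S((u(6, 6) + 1)*(-5), -1)*18)² = (√(50 - 59) + ((½)*((6 + 1)*(-5) - 1)/(-1))*18)² = (√(-9) + ((½)*(-1)*(7*(-5) - 1))*18)² = (3*I + ((½)*(-1)*(-35 - 1))*18)² = (3*I + ((½)*(-1)*(-36))*18)² = (3*I + 18*18)² = (3*I + 324)² = (324 + 3*I)²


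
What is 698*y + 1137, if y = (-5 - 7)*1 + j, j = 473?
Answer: 322915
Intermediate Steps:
y = 461 (y = (-5 - 7)*1 + 473 = -12*1 + 473 = -12 + 473 = 461)
698*y + 1137 = 698*461 + 1137 = 321778 + 1137 = 322915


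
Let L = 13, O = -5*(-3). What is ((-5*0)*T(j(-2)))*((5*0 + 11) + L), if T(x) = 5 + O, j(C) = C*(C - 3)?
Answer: 0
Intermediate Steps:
j(C) = C*(-3 + C)
O = 15
T(x) = 20 (T(x) = 5 + 15 = 20)
((-5*0)*T(j(-2)))*((5*0 + 11) + L) = (-5*0*20)*((5*0 + 11) + 13) = (0*20)*((0 + 11) + 13) = 0*(11 + 13) = 0*24 = 0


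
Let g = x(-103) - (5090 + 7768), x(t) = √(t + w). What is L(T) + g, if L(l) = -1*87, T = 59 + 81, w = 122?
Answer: -12945 + √19 ≈ -12941.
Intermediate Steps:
x(t) = √(122 + t) (x(t) = √(t + 122) = √(122 + t))
T = 140
L(l) = -87
g = -12858 + √19 (g = √(122 - 103) - (5090 + 7768) = √19 - 1*12858 = √19 - 12858 = -12858 + √19 ≈ -12854.)
L(T) + g = -87 + (-12858 + √19) = -12945 + √19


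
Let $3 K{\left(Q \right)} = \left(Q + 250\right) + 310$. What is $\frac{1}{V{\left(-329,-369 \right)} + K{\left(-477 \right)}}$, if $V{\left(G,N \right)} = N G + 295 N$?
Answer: $\frac{3}{37721} \approx 7.9531 \cdot 10^{-5}$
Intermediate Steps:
$V{\left(G,N \right)} = 295 N + G N$ ($V{\left(G,N \right)} = G N + 295 N = 295 N + G N$)
$K{\left(Q \right)} = \frac{560}{3} + \frac{Q}{3}$ ($K{\left(Q \right)} = \frac{\left(Q + 250\right) + 310}{3} = \frac{\left(250 + Q\right) + 310}{3} = \frac{560 + Q}{3} = \frac{560}{3} + \frac{Q}{3}$)
$\frac{1}{V{\left(-329,-369 \right)} + K{\left(-477 \right)}} = \frac{1}{- 369 \left(295 - 329\right) + \left(\frac{560}{3} + \frac{1}{3} \left(-477\right)\right)} = \frac{1}{\left(-369\right) \left(-34\right) + \left(\frac{560}{3} - 159\right)} = \frac{1}{12546 + \frac{83}{3}} = \frac{1}{\frac{37721}{3}} = \frac{3}{37721}$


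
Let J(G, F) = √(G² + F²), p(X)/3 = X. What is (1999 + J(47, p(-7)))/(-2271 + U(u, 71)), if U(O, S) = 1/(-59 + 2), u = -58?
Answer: -113943/129448 - 285*√106/129448 ≈ -0.90289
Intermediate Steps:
p(X) = 3*X
J(G, F) = √(F² + G²)
U(O, S) = -1/57 (U(O, S) = 1/(-57) = -1/57)
(1999 + J(47, p(-7)))/(-2271 + U(u, 71)) = (1999 + √((3*(-7))² + 47²))/(-2271 - 1/57) = (1999 + √((-21)² + 2209))/(-129448/57) = (1999 + √(441 + 2209))*(-57/129448) = (1999 + √2650)*(-57/129448) = (1999 + 5*√106)*(-57/129448) = -113943/129448 - 285*√106/129448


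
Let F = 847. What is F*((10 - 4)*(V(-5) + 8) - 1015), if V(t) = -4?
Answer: -839377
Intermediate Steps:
F*((10 - 4)*(V(-5) + 8) - 1015) = 847*((10 - 4)*(-4 + 8) - 1015) = 847*(6*4 - 1015) = 847*(24 - 1015) = 847*(-991) = -839377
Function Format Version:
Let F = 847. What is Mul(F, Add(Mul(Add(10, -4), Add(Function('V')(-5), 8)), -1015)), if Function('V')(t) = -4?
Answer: -839377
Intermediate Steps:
Mul(F, Add(Mul(Add(10, -4), Add(Function('V')(-5), 8)), -1015)) = Mul(847, Add(Mul(Add(10, -4), Add(-4, 8)), -1015)) = Mul(847, Add(Mul(6, 4), -1015)) = Mul(847, Add(24, -1015)) = Mul(847, -991) = -839377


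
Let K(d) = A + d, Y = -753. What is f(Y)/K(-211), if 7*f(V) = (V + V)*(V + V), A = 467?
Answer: 567009/448 ≈ 1265.6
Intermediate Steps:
f(V) = 4*V**2/7 (f(V) = ((V + V)*(V + V))/7 = ((2*V)*(2*V))/7 = (4*V**2)/7 = 4*V**2/7)
K(d) = 467 + d
f(Y)/K(-211) = ((4/7)*(-753)**2)/(467 - 211) = ((4/7)*567009)/256 = (2268036/7)*(1/256) = 567009/448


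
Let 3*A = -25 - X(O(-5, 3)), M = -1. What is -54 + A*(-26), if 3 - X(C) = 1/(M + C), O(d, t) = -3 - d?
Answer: 180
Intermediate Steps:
X(C) = 3 - 1/(-1 + C)
A = -9 (A = (-25 - (-4 + 3*(-3 - 1*(-5)))/(-1 + (-3 - 1*(-5))))/3 = (-25 - (-4 + 3*(-3 + 5))/(-1 + (-3 + 5)))/3 = (-25 - (-4 + 3*2)/(-1 + 2))/3 = (-25 - (-4 + 6)/1)/3 = (-25 - 2)/3 = (⅓)*(-27) = -9)
-54 + A*(-26) = -54 - 9*(-26) = -54 + 234 = 180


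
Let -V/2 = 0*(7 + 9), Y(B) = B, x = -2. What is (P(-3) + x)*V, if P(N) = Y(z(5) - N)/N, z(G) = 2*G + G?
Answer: 0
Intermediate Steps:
z(G) = 3*G
P(N) = (15 - N)/N (P(N) = (3*5 - N)/N = (15 - N)/N)
V = 0 (V = -0*(7 + 9) = -0*16 = -2*0 = 0)
(P(-3) + x)*V = ((15 - 1*(-3))/(-3) - 2)*0 = (-(15 + 3)/3 - 2)*0 = (-⅓*18 - 2)*0 = (-6 - 2)*0 = -8*0 = 0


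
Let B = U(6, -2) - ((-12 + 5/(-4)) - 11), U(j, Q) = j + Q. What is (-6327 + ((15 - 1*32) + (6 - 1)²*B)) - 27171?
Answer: -131235/4 ≈ -32809.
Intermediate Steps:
U(j, Q) = Q + j
B = 113/4 (B = (-2 + 6) - ((-12 + 5/(-4)) - 11) = 4 - ((-12 + 5*(-¼)) - 11) = 4 - ((-12 - 5/4) - 11) = 4 - (-53/4 - 11) = 4 - 1*(-97/4) = 4 + 97/4 = 113/4 ≈ 28.250)
(-6327 + ((15 - 1*32) + (6 - 1)²*B)) - 27171 = (-6327 + ((15 - 1*32) + (6 - 1)²*(113/4))) - 27171 = (-6327 + ((15 - 32) + 5²*(113/4))) - 27171 = (-6327 + (-17 + 25*(113/4))) - 27171 = (-6327 + (-17 + 2825/4)) - 27171 = (-6327 + 2757/4) - 27171 = -22551/4 - 27171 = -131235/4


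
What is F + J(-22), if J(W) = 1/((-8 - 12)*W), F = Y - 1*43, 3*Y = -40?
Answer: -74357/1320 ≈ -56.331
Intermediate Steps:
Y = -40/3 (Y = (⅓)*(-40) = -40/3 ≈ -13.333)
F = -169/3 (F = -40/3 - 1*43 = -40/3 - 43 = -169/3 ≈ -56.333)
J(W) = -1/(20*W) (J(W) = 1/((-20)*W) = -1/(20*W))
F + J(-22) = -169/3 - 1/20/(-22) = -169/3 - 1/20*(-1/22) = -169/3 + 1/440 = -74357/1320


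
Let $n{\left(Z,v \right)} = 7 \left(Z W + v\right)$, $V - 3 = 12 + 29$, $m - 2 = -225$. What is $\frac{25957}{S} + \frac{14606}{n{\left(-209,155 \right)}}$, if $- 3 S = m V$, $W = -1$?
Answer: $\frac{85432345}{6250244} \approx 13.669$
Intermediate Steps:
$m = -223$ ($m = 2 - 225 = -223$)
$V = 44$ ($V = 3 + \left(12 + 29\right) = 3 + 41 = 44$)
$n{\left(Z,v \right)} = - 7 Z + 7 v$ ($n{\left(Z,v \right)} = 7 \left(Z \left(-1\right) + v\right) = 7 \left(- Z + v\right) = 7 \left(v - Z\right) = - 7 Z + 7 v$)
$S = \frac{9812}{3}$ ($S = - \frac{\left(-223\right) 44}{3} = \left(- \frac{1}{3}\right) \left(-9812\right) = \frac{9812}{3} \approx 3270.7$)
$\frac{25957}{S} + \frac{14606}{n{\left(-209,155 \right)}} = \frac{25957}{\frac{9812}{3}} + \frac{14606}{\left(-7\right) \left(-209\right) + 7 \cdot 155} = 25957 \cdot \frac{3}{9812} + \frac{14606}{1463 + 1085} = \frac{77871}{9812} + \frac{14606}{2548} = \frac{77871}{9812} + 14606 \cdot \frac{1}{2548} = \frac{77871}{9812} + \frac{7303}{1274} = \frac{85432345}{6250244}$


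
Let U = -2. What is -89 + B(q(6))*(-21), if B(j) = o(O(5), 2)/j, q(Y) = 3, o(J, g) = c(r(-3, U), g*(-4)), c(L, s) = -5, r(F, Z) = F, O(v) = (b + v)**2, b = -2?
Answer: -54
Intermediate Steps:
O(v) = (-2 + v)**2
o(J, g) = -5
B(j) = -5/j
-89 + B(q(6))*(-21) = -89 - 5/3*(-21) = -89 + 35 = -54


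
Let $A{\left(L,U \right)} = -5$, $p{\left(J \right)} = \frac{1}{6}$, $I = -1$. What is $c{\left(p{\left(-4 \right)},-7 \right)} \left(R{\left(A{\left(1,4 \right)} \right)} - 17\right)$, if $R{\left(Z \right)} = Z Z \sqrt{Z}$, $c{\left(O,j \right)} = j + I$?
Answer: $136 - 200 i \sqrt{5} \approx 136.0 - 447.21 i$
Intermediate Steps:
$p{\left(J \right)} = \frac{1}{6}$
$c{\left(O,j \right)} = -1 + j$ ($c{\left(O,j \right)} = j - 1 = -1 + j$)
$R{\left(Z \right)} = Z^{\frac{5}{2}}$ ($R{\left(Z \right)} = Z^{2} \sqrt{Z} = Z^{\frac{5}{2}}$)
$c{\left(p{\left(-4 \right)},-7 \right)} \left(R{\left(A{\left(1,4 \right)} \right)} - 17\right) = \left(-1 - 7\right) \left(\left(-5\right)^{\frac{5}{2}} - 17\right) = - 8 \left(25 i \sqrt{5} - 17\right) = - 8 \left(-17 + 25 i \sqrt{5}\right) = 136 - 200 i \sqrt{5}$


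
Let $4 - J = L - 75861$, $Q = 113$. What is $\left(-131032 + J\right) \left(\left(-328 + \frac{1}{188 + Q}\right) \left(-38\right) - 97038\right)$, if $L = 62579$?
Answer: $\frac{2997437785752}{301} \approx 9.9583 \cdot 10^{9}$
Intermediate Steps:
$J = 13286$ ($J = 4 - \left(62579 - 75861\right) = 4 - -13282 = 4 + 13282 = 13286$)
$\left(-131032 + J\right) \left(\left(-328 + \frac{1}{188 + Q}\right) \left(-38\right) - 97038\right) = \left(-131032 + 13286\right) \left(\left(-328 + \frac{1}{188 + 113}\right) \left(-38\right) - 97038\right) = - 117746 \left(\left(-328 + \frac{1}{301}\right) \left(-38\right) - 97038\right) = - 117746 \left(\left(- \frac{98727}{301}\right) \left(-38\right) - 97038\right) = - 117746 \left(\frac{3751626}{301} - 97038\right) = \left(-117746\right) \left(- \frac{25456812}{301}\right) = \frac{2997437785752}{301}$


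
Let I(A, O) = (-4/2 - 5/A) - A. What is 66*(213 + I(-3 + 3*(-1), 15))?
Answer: 14377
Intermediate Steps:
I(A, O) = -2 - A - 5/A (I(A, O) = (-4*½ - 5/A) - A = (-2 - 5/A) - A = -2 - A - 5/A)
66*(213 + I(-3 + 3*(-1), 15)) = 66*(213 + (-2 - (-3 + 3*(-1)) - 5/(-3 + 3*(-1)))) = 66*(213 + (-2 - (-3 - 3) - 5/(-3 - 3))) = 66*(213 + (-2 - 1*(-6) - 5/(-6))) = 66*(213 + (-2 + 6 - 5*(-⅙))) = 66*(213 + (-2 + 6 + ⅚)) = 66*(213 + 29/6) = 66*(1307/6) = 14377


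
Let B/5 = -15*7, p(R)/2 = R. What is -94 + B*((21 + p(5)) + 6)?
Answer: -19519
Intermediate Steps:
p(R) = 2*R
B = -525 (B = 5*(-15*7) = 5*(-105) = -525)
-94 + B*((21 + p(5)) + 6) = -94 - 525*((21 + 2*5) + 6) = -94 - 525*((21 + 10) + 6) = -94 - 525*(31 + 6) = -94 - 525*37 = -94 - 19425 = -19519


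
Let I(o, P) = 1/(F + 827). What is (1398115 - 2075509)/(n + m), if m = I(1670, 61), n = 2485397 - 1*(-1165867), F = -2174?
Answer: -912449718/4918252607 ≈ -0.18552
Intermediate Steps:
I(o, P) = -1/1347 (I(o, P) = 1/(-2174 + 827) = 1/(-1347) = -1/1347)
n = 3651264 (n = 2485397 + 1165867 = 3651264)
m = -1/1347 ≈ -0.00074239
(1398115 - 2075509)/(n + m) = (1398115 - 2075509)/(3651264 - 1/1347) = -677394/4918252607/1347 = -677394*1347/4918252607 = -912449718/4918252607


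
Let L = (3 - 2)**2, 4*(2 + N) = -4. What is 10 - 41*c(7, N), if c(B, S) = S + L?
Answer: 92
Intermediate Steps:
N = -3 (N = -2 + (1/4)*(-4) = -2 - 1 = -3)
L = 1 (L = 1**2 = 1)
c(B, S) = 1 + S (c(B, S) = S + 1 = 1 + S)
10 - 41*c(7, N) = 10 - 41*(1 - 3) = 10 - 41*(-2) = 10 + 82 = 92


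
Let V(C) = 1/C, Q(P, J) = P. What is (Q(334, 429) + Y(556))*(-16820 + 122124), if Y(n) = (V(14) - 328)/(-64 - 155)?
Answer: 54159690020/1533 ≈ 3.5329e+7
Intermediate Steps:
Y(n) = 4591/3066 (Y(n) = (1/14 - 328)/(-64 - 155) = (1/14 - 328)/(-219) = -4591/14*(-1/219) = 4591/3066)
(Q(334, 429) + Y(556))*(-16820 + 122124) = (334 + 4591/3066)*(-16820 + 122124) = (1028635/3066)*105304 = 54159690020/1533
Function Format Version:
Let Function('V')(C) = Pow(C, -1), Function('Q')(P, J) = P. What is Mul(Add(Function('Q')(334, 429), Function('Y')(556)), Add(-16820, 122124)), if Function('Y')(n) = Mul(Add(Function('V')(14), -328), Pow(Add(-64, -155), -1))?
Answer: Rational(54159690020, 1533) ≈ 3.5329e+7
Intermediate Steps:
Function('Y')(n) = Rational(4591, 3066) (Function('Y')(n) = Mul(Add(Pow(14, -1), -328), Pow(Add(-64, -155), -1)) = Mul(Add(Rational(1, 14), -328), Pow(-219, -1)) = Mul(Rational(-4591, 14), Rational(-1, 219)) = Rational(4591, 3066))
Mul(Add(Function('Q')(334, 429), Function('Y')(556)), Add(-16820, 122124)) = Mul(Add(334, Rational(4591, 3066)), Add(-16820, 122124)) = Mul(Rational(1028635, 3066), 105304) = Rational(54159690020, 1533)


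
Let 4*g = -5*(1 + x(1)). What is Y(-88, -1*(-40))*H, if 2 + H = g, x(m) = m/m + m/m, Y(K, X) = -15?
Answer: 345/4 ≈ 86.250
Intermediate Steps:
x(m) = 2 (x(m) = 1 + 1 = 2)
g = -15/4 (g = (-5*(1 + 2))/4 = (-5*3)/4 = (1/4)*(-15) = -15/4 ≈ -3.7500)
H = -23/4 (H = -2 - 15/4 = -23/4 ≈ -5.7500)
Y(-88, -1*(-40))*H = -15*(-23/4) = 345/4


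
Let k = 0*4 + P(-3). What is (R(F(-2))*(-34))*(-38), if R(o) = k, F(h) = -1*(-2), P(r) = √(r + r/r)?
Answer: 1292*I*√2 ≈ 1827.2*I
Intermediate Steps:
P(r) = √(1 + r) (P(r) = √(r + 1) = √(1 + r))
k = I*√2 (k = 0*4 + √(1 - 3) = 0 + √(-2) = 0 + I*√2 = I*√2 ≈ 1.4142*I)
F(h) = 2
R(o) = I*√2
(R(F(-2))*(-34))*(-38) = ((I*√2)*(-34))*(-38) = -34*I*√2*(-38) = 1292*I*√2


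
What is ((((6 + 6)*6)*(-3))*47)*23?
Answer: -233496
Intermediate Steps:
((((6 + 6)*6)*(-3))*47)*23 = (((12*6)*(-3))*47)*23 = ((72*(-3))*47)*23 = -216*47*23 = -10152*23 = -233496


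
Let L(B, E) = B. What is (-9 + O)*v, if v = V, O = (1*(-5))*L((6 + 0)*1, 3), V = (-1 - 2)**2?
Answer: -351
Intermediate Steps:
V = 9 (V = (-3)**2 = 9)
O = -30 (O = (1*(-5))*((6 + 0)*1) = -30 ≈ -30.000)
v = 9
(-9 + O)*v = (-9 - 30)*9 = -39*9 = -351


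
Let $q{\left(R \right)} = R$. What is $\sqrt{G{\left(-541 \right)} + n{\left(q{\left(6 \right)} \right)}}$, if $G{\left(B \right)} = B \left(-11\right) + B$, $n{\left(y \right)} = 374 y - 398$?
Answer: $2 \sqrt{1814} \approx 85.182$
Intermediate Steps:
$n{\left(y \right)} = -398 + 374 y$
$G{\left(B \right)} = - 10 B$ ($G{\left(B \right)} = - 11 B + B = - 10 B$)
$\sqrt{G{\left(-541 \right)} + n{\left(q{\left(6 \right)} \right)}} = \sqrt{\left(-10\right) \left(-541\right) + \left(-398 + 374 \cdot 6\right)} = \sqrt{5410 + \left(-398 + 2244\right)} = \sqrt{5410 + 1846} = \sqrt{7256} = 2 \sqrt{1814}$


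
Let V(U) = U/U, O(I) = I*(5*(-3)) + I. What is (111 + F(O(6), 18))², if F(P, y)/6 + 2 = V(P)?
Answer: 11025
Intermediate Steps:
O(I) = -14*I (O(I) = I*(-15) + I = -15*I + I = -14*I)
V(U) = 1
F(P, y) = -6 (F(P, y) = -12 + 6*1 = -12 + 6 = -6)
(111 + F(O(6), 18))² = (111 - 6)² = 105² = 11025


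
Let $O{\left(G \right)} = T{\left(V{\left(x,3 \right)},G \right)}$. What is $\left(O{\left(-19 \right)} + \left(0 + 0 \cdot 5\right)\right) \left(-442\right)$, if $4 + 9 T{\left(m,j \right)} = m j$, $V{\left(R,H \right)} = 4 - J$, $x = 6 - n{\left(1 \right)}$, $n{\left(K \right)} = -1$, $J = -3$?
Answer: $\frac{60554}{9} \approx 6728.2$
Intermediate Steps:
$x = 7$ ($x = 6 - -1 = 6 + 1 = 7$)
$V{\left(R,H \right)} = 7$ ($V{\left(R,H \right)} = 4 - -3 = 4 + 3 = 7$)
$T{\left(m,j \right)} = - \frac{4}{9} + \frac{j m}{9}$ ($T{\left(m,j \right)} = - \frac{4}{9} + \frac{m j}{9} = - \frac{4}{9} + \frac{j m}{9}$)
$O{\left(G \right)} = - \frac{4}{9} + \frac{7 G}{9}$ ($O{\left(G \right)} = - \frac{4}{9} + \frac{1}{9} G 7 = - \frac{4}{9} + \frac{7 G}{9}$)
$\left(O{\left(-19 \right)} + \left(0 + 0 \cdot 5\right)\right) \left(-442\right) = \left(\left(- \frac{4}{9} + \frac{7}{9} \left(-19\right)\right) + \left(0 + 0 \cdot 5\right)\right) \left(-442\right) = \left(\left(- \frac{4}{9} - \frac{133}{9}\right) + \left(0 + 0\right)\right) \left(-442\right) = \left(- \frac{137}{9} + 0\right) \left(-442\right) = \left(- \frac{137}{9}\right) \left(-442\right) = \frac{60554}{9}$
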